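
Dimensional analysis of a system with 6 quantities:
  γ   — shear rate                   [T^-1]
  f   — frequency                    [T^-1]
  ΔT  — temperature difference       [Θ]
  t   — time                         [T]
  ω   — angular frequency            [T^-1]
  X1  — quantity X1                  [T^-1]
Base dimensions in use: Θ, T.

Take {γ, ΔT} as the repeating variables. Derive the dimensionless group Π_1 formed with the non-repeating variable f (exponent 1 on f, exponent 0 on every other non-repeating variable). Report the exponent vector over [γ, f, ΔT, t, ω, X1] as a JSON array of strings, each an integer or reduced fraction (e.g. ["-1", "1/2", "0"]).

["-1", "1", "0", "0", "0", "0"]

Write exponents as rows Θ,T / cols γ,f,ΔT,t,ω,X1:
  Θ: [ 0  0  1  0  0  0]
  T: [-1 -1  0  1 -1 -1]
RREF → pivots at {γ,ΔT} ⇒ r = 2
Repeat: γ,ΔT; free: f,t,ω,X1
RREF:
  r0: [   1    1    0   -1    1    1]
  r1: [   0    0    1    0    0    0]
Fix exponent of f at 1, t at 0, ω at 0, X1 at 0; solve each RREF row for its pivot's exponent:
  r0: exp(γ) + (1)·1 = 0 ⇒ exp(γ) = -1
  r1: exp(ΔT) + (0)·1 = 0 ⇒ exp(ΔT) = 0
Π_1 = γ^-1 · f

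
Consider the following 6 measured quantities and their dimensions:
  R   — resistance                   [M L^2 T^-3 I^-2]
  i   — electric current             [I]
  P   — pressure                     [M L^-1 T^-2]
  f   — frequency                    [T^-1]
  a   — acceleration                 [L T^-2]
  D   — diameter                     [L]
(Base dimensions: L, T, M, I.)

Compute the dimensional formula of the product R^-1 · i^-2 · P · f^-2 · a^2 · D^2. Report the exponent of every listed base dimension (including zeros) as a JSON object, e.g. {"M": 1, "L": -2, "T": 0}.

{"L": 1, "T": -1, "M": 0, "I": 0}

Exponent matrix [L,T,M,I] × [R,i,P,f,a,D]:
  L: [ 2  0 -1  0  1  1]
  T: [-3  0 -2 -1 -2  0]
  M: [ 1  0  1  0  0  0]
  I: [-2  1  0  0  0  0]
  [L]: (-1)·2+(-2)·0+(1)·-1+(-2)·0+(2)·1+(2)·1 = 1
  [T]: (-1)·-3+(-2)·0+(1)·-2+(-2)·-1+(2)·-2+(2)·0 = -1
  [M]: (-1)·1+(-2)·0+(1)·1+(-2)·0+(2)·0+(2)·0 = 0
  [I]: (-1)·-2+(-2)·1+(1)·0+(-2)·0+(2)·0+(2)·0 = 0
⇒ L T^-1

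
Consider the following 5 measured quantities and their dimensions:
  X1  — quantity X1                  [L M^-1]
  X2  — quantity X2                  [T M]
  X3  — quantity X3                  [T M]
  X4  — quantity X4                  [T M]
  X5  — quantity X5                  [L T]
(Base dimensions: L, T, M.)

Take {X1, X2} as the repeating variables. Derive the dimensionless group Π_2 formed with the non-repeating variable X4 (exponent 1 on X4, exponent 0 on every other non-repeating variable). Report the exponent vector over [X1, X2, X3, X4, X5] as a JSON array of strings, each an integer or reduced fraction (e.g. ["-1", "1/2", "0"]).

Dimensional matrix (L×T×M by X1×X2×X3×X4×X5):
  L: [ 1  0  0  0  1]
  T: [ 0  1  1  1  1]
  M: [-1  1  1  1  0]
Echelon form has 2 nonzero rows (pivots: X1,X2)
Repeat: X1,X2; free: X3,X4,X5
RREF:
  r0: [   1    0    0    0    1]
  r1: [   0    1    1    1    1]
  r2: [   0    0    0    0    0]
Fix exponent of X4 at 1, X3 at 0, X5 at 0; solve each RREF row for its pivot's exponent:
  r0: exp(X1) + (0)·1 = 0 ⇒ exp(X1) = 0
  r1: exp(X2) + (1)·1 = 0 ⇒ exp(X2) = -1
Π_2 = X2^-1 · X4

["0", "-1", "0", "1", "0"]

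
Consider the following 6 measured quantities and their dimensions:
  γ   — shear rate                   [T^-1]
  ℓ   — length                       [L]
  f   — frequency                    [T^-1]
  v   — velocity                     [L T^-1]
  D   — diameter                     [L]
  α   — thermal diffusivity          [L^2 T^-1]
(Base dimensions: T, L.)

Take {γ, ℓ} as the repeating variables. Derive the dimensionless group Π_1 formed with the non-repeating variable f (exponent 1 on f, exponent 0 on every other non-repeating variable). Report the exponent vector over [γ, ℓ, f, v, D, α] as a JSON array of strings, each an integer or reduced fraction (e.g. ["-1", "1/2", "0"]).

["-1", "0", "1", "0", "0", "0"]

Write exponents as rows T,L / cols γ,ℓ,f,v,D,α:
  T: [-1  0 -1 -1  0 -1]
  L: [ 0  1  0  1  1  2]
Row reduction gives pivot columns γ,ℓ; rank = 2
Pivot set = {γ,ℓ}, free = {f,v,D,α}
RREF:
  r0: [   1    0    1    1    0    1]
  r1: [   0    1    0    1    1    2]
Fix exponent of f at 1, v at 0, D at 0, α at 0; solve each RREF row for its pivot's exponent:
  r0: exp(γ) + (1)·1 = 0 ⇒ exp(γ) = -1
  r1: exp(ℓ) + (0)·1 = 0 ⇒ exp(ℓ) = 0
Π_1 = γ^-1 · f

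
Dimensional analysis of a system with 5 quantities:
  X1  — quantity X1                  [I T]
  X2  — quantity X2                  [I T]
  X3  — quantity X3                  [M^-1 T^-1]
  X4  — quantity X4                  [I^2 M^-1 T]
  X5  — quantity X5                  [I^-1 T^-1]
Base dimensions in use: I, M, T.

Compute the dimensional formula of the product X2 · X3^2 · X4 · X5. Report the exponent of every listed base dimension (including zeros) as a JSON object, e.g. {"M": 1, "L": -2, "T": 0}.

Exponent matrix [I,M,T] × [X1,X2,X3,X4,X5]:
  I: [ 1  1  0  2 -1]
  M: [ 0  0 -1 -1  0]
  T: [ 1  1 -1  1 -1]
  [I]: (1)·1+(2)·0+(1)·2+(1)·-1 = 2
  [M]: (1)·0+(2)·-1+(1)·-1+(1)·0 = -3
  [T]: (1)·1+(2)·-1+(1)·1+(1)·-1 = -1
⇒ I^2 M^-3 T^-1

{"I": 2, "M": -3, "T": -1}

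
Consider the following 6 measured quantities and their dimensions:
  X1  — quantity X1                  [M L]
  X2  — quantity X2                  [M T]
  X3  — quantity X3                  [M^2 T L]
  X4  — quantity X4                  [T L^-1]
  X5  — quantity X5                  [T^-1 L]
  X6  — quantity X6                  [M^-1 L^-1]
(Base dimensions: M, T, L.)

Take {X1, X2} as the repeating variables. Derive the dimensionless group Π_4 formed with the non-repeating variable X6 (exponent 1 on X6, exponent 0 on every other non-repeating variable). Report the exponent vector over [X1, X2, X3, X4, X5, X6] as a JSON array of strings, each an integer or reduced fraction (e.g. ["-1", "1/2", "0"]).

Write exponents as rows M,T,L / cols X1,X2,X3,X4,X5,X6:
  M: [ 1  1  2  0  0 -1]
  T: [ 0  1  1  1 -1  0]
  L: [ 1  0  1 -1  1 -1]
Row reduction gives pivot columns X1,X2; rank = 2
Repeat: X1,X2; free: X3,X4,X5,X6
RREF:
  r0: [   1    0    1   -1    1   -1]
  r1: [   0    1    1    1   -1    0]
  r2: [   0    0    0    0    0    0]
Fix exponent of X6 at 1, X3 at 0, X4 at 0, X5 at 0; solve each RREF row for its pivot's exponent:
  r0: exp(X1) + (-1)·1 = 0 ⇒ exp(X1) = 1
  r1: exp(X2) + (0)·1 = 0 ⇒ exp(X2) = 0
Π_4 = X1 · X6

["1", "0", "0", "0", "0", "1"]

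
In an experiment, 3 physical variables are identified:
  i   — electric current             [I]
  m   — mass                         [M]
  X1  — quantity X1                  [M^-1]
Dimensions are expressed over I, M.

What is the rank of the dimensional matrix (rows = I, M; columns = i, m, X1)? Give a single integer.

Write exponents as rows I,M / cols i,m,X1:
  I: [ 1  0  0]
  M: [ 0  1 -1]
Row reduction gives pivot columns i,m; rank = 2

2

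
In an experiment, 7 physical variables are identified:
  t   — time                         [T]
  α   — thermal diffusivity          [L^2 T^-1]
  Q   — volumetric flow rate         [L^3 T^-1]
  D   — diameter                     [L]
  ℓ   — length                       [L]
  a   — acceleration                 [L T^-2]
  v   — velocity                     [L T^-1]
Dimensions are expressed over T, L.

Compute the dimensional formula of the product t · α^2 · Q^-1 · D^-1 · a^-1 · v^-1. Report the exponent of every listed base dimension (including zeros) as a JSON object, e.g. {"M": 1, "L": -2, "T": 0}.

Dimensional matrix (T×L by t×α×Q×D×ℓ×a×v):
  T: [ 1 -1 -1  0  0 -2 -1]
  L: [ 0  2  3  1  1  1  1]
  [T]: (1)·1+(2)·-1+(-1)·-1+(-1)·0+(-1)·-2+(-1)·-1 = 3
  [L]: (1)·0+(2)·2+(-1)·3+(-1)·1+(-1)·1+(-1)·1 = -2
⇒ T^3 L^-2

{"T": 3, "L": -2}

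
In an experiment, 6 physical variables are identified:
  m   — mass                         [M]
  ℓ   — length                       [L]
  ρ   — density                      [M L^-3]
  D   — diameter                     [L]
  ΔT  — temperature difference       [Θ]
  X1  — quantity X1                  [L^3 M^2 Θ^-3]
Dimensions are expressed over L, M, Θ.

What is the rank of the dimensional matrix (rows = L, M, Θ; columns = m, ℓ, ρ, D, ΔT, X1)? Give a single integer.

3

Write exponents as rows L,M,Θ / cols m,ℓ,ρ,D,ΔT,X1:
  L: [ 0  1 -3  1  0  3]
  M: [ 1  0  1  0  0  2]
  Θ: [ 0  0  0  0  1 -3]
RREF → pivots at {m,ℓ,ΔT} ⇒ r = 3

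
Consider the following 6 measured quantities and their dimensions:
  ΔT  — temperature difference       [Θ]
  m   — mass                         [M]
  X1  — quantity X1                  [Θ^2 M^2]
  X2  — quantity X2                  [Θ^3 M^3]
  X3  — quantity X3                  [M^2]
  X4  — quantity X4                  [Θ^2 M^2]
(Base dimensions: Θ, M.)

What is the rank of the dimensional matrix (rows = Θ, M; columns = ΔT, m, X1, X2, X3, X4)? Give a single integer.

Write exponents as rows Θ,M / cols ΔT,m,X1,X2,X3,X4:
  Θ: [ 1  0  2  3  0  2]
  M: [ 0  1  2  3  2  2]
Echelon form has 2 nonzero rows (pivots: ΔT,m)

2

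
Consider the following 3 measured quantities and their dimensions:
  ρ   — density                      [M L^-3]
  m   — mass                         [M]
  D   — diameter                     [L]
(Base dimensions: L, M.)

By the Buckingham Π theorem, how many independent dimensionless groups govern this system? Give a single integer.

Exponent matrix [L,M] × [ρ,m,D]:
  L: [-3  0  1]
  M: [ 1  1  0]
Echelon form has 2 nonzero rows (pivots: ρ,m)
n=3, r=2 ⇒ 1 dimensionless group

1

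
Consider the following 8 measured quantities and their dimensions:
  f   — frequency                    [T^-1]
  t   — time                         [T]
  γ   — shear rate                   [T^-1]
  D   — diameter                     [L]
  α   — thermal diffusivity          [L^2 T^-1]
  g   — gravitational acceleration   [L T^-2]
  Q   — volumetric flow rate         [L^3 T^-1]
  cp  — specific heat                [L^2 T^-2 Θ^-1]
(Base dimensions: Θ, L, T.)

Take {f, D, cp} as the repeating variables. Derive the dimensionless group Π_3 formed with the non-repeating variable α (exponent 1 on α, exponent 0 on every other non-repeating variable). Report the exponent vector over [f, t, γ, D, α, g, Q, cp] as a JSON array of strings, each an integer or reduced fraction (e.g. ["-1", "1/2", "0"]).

Dimensional matrix (Θ×L×T by f×t×γ×D×α×g×Q×cp):
  Θ: [ 0  0  0  0  0  0  0 -1]
  L: [ 0  0  0  1  2  1  3  2]
  T: [-1  1 -1  0 -1 -2 -1 -2]
Echelon form has 3 nonzero rows (pivots: f,D,cp)
Pivot set = {f,D,cp}, free = {t,γ,α,g,Q}
RREF:
  r0: [   1   -1    1    0    1    2    1    0]
  r1: [   0    0    0    1    2    1    3    0]
  r2: [   0    0    0    0    0    0    0    1]
Fix exponent of α at 1, t at 0, γ at 0, g at 0, Q at 0; solve each RREF row for its pivot's exponent:
  r0: exp(f) + (1)·1 = 0 ⇒ exp(f) = -1
  r1: exp(D) + (2)·1 = 0 ⇒ exp(D) = -2
  r2: exp(cp) + (0)·1 = 0 ⇒ exp(cp) = 0
Π_3 = f^-1 · D^-2 · α

["-1", "0", "0", "-2", "1", "0", "0", "0"]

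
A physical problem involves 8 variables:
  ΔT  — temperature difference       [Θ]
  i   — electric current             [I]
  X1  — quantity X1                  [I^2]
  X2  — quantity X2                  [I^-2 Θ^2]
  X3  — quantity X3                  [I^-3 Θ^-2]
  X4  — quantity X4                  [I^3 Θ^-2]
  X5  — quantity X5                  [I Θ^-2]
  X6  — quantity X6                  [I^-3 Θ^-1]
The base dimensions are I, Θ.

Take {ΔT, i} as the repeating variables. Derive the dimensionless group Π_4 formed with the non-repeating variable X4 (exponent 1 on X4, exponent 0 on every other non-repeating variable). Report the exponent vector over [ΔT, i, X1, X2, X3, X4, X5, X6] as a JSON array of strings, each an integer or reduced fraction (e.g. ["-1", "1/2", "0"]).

Dimensional matrix (I×Θ by ΔT×i×X1×X2×X3×X4×X5×X6):
  I: [ 0  1  2 -2 -3  3  1 -3]
  Θ: [ 1  0  0  2 -2 -2 -2 -1]
RREF → pivots at {ΔT,i} ⇒ r = 2
Repeat: ΔT,i; free: X1,X2,X3,X4,X5,X6
RREF:
  r0: [   1    0    0    2   -2   -2   -2   -1]
  r1: [   0    1    2   -2   -3    3    1   -3]
Fix exponent of X4 at 1, X1 at 0, X2 at 0, X3 at 0, X5 at 0, X6 at 0; solve each RREF row for its pivot's exponent:
  r0: exp(ΔT) + (-2)·1 = 0 ⇒ exp(ΔT) = 2
  r1: exp(i) + (3)·1 = 0 ⇒ exp(i) = -3
Π_4 = ΔT^2 · i^-3 · X4

["2", "-3", "0", "0", "0", "1", "0", "0"]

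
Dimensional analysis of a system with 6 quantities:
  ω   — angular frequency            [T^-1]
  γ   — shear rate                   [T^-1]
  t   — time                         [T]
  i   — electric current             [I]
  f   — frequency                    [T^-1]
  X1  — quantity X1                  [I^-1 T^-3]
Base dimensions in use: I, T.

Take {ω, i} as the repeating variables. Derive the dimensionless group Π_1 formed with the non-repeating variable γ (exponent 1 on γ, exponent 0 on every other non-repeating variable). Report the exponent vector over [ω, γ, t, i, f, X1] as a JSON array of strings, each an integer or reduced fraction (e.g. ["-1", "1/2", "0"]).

Write exponents as rows I,T / cols ω,γ,t,i,f,X1:
  I: [ 0  0  0  1  0 -1]
  T: [-1 -1  1  0 -1 -3]
Echelon form has 2 nonzero rows (pivots: ω,i)
Pivot set = {ω,i}, free = {γ,t,f,X1}
RREF:
  r0: [   1    1   -1    0    1    3]
  r1: [   0    0    0    1    0   -1]
Fix exponent of γ at 1, t at 0, f at 0, X1 at 0; solve each RREF row for its pivot's exponent:
  r0: exp(ω) + (1)·1 = 0 ⇒ exp(ω) = -1
  r1: exp(i) + (0)·1 = 0 ⇒ exp(i) = 0
Π_1 = ω^-1 · γ

["-1", "1", "0", "0", "0", "0"]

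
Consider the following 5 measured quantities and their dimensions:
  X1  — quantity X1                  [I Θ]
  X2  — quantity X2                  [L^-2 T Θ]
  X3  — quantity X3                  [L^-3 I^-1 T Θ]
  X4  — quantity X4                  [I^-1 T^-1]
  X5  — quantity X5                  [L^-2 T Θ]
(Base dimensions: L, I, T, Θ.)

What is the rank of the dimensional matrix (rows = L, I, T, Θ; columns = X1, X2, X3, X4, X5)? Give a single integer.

Exponent matrix [L,I,T,Θ] × [X1,X2,X3,X4,X5]:
  L: [ 0 -2 -3  0 -2]
  I: [ 1  0 -1 -1  0]
  T: [ 0  1  1 -1  1]
  Θ: [ 1  1  1  0  1]
RREF → pivots at {X1,X2,X3} ⇒ r = 3

3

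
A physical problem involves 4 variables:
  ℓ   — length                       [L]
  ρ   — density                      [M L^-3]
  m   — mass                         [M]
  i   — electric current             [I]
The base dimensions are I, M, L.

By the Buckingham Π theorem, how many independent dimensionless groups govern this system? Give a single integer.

1

Dimensional matrix (I×M×L by ℓ×ρ×m×i):
  I: [ 0  0  0  1]
  M: [ 0  1  1  0]
  L: [ 1 -3  0  0]
Echelon form has 3 nonzero rows (pivots: ℓ,ρ,i)
n=4, r=3 ⇒ 1 dimensionless group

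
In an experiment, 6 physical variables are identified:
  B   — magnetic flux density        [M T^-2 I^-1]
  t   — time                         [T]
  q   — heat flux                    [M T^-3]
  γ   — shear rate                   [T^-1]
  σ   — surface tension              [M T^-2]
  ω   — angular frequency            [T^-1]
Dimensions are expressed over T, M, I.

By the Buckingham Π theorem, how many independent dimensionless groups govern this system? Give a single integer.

3

Dimensional matrix (T×M×I by B×t×q×γ×σ×ω):
  T: [-2  1 -3 -1 -2 -1]
  M: [ 1  0  1  0  1  0]
  I: [-1  0  0  0  0  0]
RREF → pivots at {B,t,q} ⇒ r = 3
n=6, r=3 ⇒ 3 dimensionless groups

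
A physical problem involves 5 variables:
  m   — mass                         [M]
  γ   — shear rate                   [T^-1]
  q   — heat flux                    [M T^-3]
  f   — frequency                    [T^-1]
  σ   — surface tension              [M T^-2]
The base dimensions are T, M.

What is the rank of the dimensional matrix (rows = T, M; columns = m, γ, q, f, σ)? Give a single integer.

2

Dimensional matrix (T×M by m×γ×q×f×σ):
  T: [ 0 -1 -3 -1 -2]
  M: [ 1  0  1  0  1]
RREF → pivots at {m,γ} ⇒ r = 2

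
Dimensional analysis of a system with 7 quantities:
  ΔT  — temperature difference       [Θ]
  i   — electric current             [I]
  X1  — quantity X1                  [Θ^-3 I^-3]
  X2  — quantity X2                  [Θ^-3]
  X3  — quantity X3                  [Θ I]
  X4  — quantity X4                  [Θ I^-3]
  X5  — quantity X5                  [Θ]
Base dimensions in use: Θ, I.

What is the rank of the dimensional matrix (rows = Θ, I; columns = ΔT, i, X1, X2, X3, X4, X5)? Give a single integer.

Exponent matrix [Θ,I] × [ΔT,i,X1,X2,X3,X4,X5]:
  Θ: [ 1  0 -3 -3  1  1  1]
  I: [ 0  1 -3  0  1 -3  0]
RREF → pivots at {ΔT,i} ⇒ r = 2

2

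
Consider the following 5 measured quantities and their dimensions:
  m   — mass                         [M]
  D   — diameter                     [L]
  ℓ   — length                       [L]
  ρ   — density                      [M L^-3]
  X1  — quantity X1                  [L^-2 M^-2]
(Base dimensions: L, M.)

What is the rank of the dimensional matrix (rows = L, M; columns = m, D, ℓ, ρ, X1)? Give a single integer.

2

Exponent matrix [L,M] × [m,D,ℓ,ρ,X1]:
  L: [ 0  1  1 -3 -2]
  M: [ 1  0  0  1 -2]
RREF → pivots at {m,D} ⇒ r = 2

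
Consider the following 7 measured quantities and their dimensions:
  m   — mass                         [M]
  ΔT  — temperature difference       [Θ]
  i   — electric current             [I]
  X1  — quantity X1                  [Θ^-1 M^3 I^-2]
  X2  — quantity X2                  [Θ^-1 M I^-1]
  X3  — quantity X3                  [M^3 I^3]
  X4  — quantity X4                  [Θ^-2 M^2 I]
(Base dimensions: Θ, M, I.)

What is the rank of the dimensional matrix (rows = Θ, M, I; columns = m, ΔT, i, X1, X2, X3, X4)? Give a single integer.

Dimensional matrix (Θ×M×I by m×ΔT×i×X1×X2×X3×X4):
  Θ: [ 0  1  0 -1 -1  0 -2]
  M: [ 1  0  0  3  1  3  2]
  I: [ 0  0  1 -2 -1  3  1]
RREF → pivots at {m,ΔT,i} ⇒ r = 3

3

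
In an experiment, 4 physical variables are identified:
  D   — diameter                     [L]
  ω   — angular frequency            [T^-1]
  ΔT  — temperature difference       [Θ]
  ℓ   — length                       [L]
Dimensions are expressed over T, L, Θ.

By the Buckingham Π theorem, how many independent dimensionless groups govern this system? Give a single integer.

1

Exponent matrix [T,L,Θ] × [D,ω,ΔT,ℓ]:
  T: [ 0 -1  0  0]
  L: [ 1  0  0  1]
  Θ: [ 0  0  1  0]
RREF → pivots at {D,ω,ΔT} ⇒ r = 3
Π count = n − r = 4 − 3 = 1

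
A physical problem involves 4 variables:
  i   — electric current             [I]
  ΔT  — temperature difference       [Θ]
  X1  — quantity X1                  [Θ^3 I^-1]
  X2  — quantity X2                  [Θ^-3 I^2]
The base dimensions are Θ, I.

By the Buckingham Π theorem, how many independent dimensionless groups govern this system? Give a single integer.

Exponent matrix [Θ,I] × [i,ΔT,X1,X2]:
  Θ: [ 0  1  3 -3]
  I: [ 1  0 -1  2]
Echelon form has 2 nonzero rows (pivots: i,ΔT)
n=4, r=2 ⇒ 2 dimensionless groups

2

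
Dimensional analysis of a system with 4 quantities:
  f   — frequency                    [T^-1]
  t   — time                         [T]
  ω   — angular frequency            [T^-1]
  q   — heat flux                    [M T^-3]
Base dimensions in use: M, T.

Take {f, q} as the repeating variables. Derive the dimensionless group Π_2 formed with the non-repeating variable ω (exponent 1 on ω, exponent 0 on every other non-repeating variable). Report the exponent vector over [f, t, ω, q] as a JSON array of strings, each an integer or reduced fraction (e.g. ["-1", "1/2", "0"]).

Dimensional matrix (M×T by f×t×ω×q):
  M: [ 0  0  0  1]
  T: [-1  1 -1 -3]
Row reduction gives pivot columns f,q; rank = 2
Pivot set = {f,q}, free = {t,ω}
RREF:
  r0: [   1   -1    1    0]
  r1: [   0    0    0    1]
Fix exponent of ω at 1, t at 0; solve each RREF row for its pivot's exponent:
  r0: exp(f) + (1)·1 = 0 ⇒ exp(f) = -1
  r1: exp(q) + (0)·1 = 0 ⇒ exp(q) = 0
Π_2 = f^-1 · ω

["-1", "0", "1", "0"]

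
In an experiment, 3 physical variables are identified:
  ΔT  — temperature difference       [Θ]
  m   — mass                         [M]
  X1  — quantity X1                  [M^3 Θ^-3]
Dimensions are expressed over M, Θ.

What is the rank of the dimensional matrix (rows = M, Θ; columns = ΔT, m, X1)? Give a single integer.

2

Write exponents as rows M,Θ / cols ΔT,m,X1:
  M: [ 0  1  3]
  Θ: [ 1  0 -3]
Row reduction gives pivot columns ΔT,m; rank = 2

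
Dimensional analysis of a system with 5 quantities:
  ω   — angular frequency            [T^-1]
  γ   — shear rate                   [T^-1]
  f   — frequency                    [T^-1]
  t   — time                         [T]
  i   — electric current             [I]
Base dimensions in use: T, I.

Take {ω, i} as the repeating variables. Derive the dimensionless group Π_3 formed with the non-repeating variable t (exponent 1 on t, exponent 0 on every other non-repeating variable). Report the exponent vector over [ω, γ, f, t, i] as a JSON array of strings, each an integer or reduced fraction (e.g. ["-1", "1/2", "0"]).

["1", "0", "0", "1", "0"]

Exponent matrix [T,I] × [ω,γ,f,t,i]:
  T: [-1 -1 -1  1  0]
  I: [ 0  0  0  0  1]
Echelon form has 2 nonzero rows (pivots: ω,i)
Pivot set = {ω,i}, free = {γ,f,t}
RREF:
  r0: [   1    1    1   -1    0]
  r1: [   0    0    0    0    1]
Fix exponent of t at 1, γ at 0, f at 0; solve each RREF row for its pivot's exponent:
  r0: exp(ω) + (-1)·1 = 0 ⇒ exp(ω) = 1
  r1: exp(i) + (0)·1 = 0 ⇒ exp(i) = 0
Π_3 = ω · t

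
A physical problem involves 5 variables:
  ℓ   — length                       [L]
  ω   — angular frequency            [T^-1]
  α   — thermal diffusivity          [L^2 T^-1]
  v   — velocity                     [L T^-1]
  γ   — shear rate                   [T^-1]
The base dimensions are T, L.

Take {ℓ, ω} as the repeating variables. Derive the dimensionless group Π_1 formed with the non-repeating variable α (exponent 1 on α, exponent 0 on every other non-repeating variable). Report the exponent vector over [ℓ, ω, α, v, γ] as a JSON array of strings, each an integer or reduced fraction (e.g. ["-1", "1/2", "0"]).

Exponent matrix [T,L] × [ℓ,ω,α,v,γ]:
  T: [ 0 -1 -1 -1 -1]
  L: [ 1  0  2  1  0]
RREF → pivots at {ℓ,ω} ⇒ r = 2
Pivot set = {ℓ,ω}, free = {α,v,γ}
RREF:
  r0: [   1    0    2    1    0]
  r1: [   0    1    1    1    1]
Fix exponent of α at 1, v at 0, γ at 0; solve each RREF row for its pivot's exponent:
  r0: exp(ℓ) + (2)·1 = 0 ⇒ exp(ℓ) = -2
  r1: exp(ω) + (1)·1 = 0 ⇒ exp(ω) = -1
Π_1 = ℓ^-2 · ω^-1 · α

["-2", "-1", "1", "0", "0"]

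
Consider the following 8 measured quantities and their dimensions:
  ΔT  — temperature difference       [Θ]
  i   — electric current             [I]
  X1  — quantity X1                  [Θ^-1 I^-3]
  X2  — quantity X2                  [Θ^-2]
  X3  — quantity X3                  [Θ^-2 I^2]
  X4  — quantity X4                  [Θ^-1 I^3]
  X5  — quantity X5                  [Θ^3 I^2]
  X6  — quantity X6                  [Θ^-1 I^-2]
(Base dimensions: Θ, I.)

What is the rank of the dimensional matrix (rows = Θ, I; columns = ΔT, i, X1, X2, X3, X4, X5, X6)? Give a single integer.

Write exponents as rows Θ,I / cols ΔT,i,X1,X2,X3,X4,X5,X6:
  Θ: [ 1  0 -1 -2 -2 -1  3 -1]
  I: [ 0  1 -3  0  2  3  2 -2]
Row reduction gives pivot columns ΔT,i; rank = 2

2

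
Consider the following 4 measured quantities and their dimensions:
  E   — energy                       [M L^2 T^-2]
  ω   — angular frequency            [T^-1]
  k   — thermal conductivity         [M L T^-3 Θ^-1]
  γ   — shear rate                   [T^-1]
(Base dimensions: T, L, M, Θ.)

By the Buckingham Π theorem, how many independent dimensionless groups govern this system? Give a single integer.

Write exponents as rows T,L,M,Θ / cols E,ω,k,γ:
  T: [-2 -1 -3 -1]
  L: [ 2  0  1  0]
  M: [ 1  0  1  0]
  Θ: [ 0  0 -1  0]
Echelon form has 3 nonzero rows (pivots: E,ω,k)
n=4, r=3 ⇒ 1 dimensionless group

1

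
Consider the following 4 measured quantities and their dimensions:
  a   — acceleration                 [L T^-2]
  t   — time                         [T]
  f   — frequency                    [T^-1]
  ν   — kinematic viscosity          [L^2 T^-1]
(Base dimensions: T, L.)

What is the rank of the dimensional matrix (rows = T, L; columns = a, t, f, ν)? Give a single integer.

Dimensional matrix (T×L by a×t×f×ν):
  T: [-2  1 -1 -1]
  L: [ 1  0  0  2]
Echelon form has 2 nonzero rows (pivots: a,t)

2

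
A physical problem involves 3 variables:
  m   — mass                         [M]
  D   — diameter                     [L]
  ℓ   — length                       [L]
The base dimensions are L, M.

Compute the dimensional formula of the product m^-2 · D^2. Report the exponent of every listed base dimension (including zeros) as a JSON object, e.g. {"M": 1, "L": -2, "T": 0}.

Exponent matrix [L,M] × [m,D,ℓ]:
  L: [ 0  1  1]
  M: [ 1  0  0]
  [L]: (-2)·0+(2)·1 = 2
  [M]: (-2)·1+(2)·0 = -2
⇒ L^2 M^-2

{"L": 2, "M": -2}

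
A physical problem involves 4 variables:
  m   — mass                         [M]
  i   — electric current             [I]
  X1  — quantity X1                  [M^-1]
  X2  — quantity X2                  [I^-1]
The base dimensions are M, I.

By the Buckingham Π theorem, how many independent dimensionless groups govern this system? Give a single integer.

Write exponents as rows M,I / cols m,i,X1,X2:
  M: [ 1  0 -1  0]
  I: [ 0  1  0 -1]
Echelon form has 2 nonzero rows (pivots: m,i)
Π count = n − r = 4 − 2 = 2

2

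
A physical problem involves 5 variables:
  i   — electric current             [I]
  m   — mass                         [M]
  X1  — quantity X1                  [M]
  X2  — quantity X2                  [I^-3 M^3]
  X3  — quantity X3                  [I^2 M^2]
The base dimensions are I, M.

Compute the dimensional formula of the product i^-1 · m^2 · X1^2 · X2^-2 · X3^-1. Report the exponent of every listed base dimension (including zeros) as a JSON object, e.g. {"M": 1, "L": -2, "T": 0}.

{"I": 3, "M": -4}

Write exponents as rows I,M / cols i,m,X1,X2,X3:
  I: [ 1  0  0 -3  2]
  M: [ 0  1  1  3  2]
  [I]: (-1)·1+(2)·0+(2)·0+(-2)·-3+(-1)·2 = 3
  [M]: (-1)·0+(2)·1+(2)·1+(-2)·3+(-1)·2 = -4
⇒ I^3 M^-4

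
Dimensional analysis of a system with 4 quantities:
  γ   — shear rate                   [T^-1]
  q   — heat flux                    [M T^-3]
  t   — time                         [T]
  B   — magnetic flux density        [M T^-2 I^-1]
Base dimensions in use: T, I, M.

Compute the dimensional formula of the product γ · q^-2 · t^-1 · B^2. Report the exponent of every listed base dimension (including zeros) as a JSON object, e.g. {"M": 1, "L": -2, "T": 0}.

Dimensional matrix (T×I×M by γ×q×t×B):
  T: [-1 -3  1 -2]
  I: [ 0  0  0 -1]
  M: [ 0  1  0  1]
  [T]: (1)·-1+(-2)·-3+(-1)·1+(2)·-2 = 0
  [I]: (1)·0+(-2)·0+(-1)·0+(2)·-1 = -2
  [M]: (1)·0+(-2)·1+(-1)·0+(2)·1 = 0
⇒ I^-2

{"T": 0, "I": -2, "M": 0}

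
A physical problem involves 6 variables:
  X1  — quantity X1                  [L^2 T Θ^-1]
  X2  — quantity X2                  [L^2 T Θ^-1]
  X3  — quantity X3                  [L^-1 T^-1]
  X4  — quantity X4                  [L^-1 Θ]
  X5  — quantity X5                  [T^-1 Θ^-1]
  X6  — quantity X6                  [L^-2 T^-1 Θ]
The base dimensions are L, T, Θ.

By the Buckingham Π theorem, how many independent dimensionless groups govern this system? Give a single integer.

Exponent matrix [L,T,Θ] × [X1,X2,X3,X4,X5,X6]:
  L: [ 2  2 -1 -1  0 -2]
  T: [ 1  1 -1  0 -1 -1]
  Θ: [-1 -1  0  1 -1  1]
Echelon form has 2 nonzero rows (pivots: X1,X3)
Π count = n − r = 6 − 2 = 4

4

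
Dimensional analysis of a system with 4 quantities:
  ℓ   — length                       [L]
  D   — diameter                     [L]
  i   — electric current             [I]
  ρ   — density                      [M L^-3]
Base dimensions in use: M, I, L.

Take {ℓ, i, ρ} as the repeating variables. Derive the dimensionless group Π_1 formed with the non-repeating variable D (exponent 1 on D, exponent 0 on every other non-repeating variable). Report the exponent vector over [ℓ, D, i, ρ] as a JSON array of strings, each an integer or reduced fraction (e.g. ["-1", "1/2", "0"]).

Exponent matrix [M,I,L] × [ℓ,D,i,ρ]:
  M: [ 0  0  0  1]
  I: [ 0  0  1  0]
  L: [ 1  1  0 -3]
Echelon form has 3 nonzero rows (pivots: ℓ,i,ρ)
Pivot set = {ℓ,i,ρ}, free = {D}
RREF:
  r0: [   1    1    0    0]
  r1: [   0    0    1    0]
  r2: [   0    0    0    1]
Fix exponent of D at 1; solve each RREF row for its pivot's exponent:
  r0: exp(ℓ) + (1)·1 = 0 ⇒ exp(ℓ) = -1
  r1: exp(i) + (0)·1 = 0 ⇒ exp(i) = 0
  r2: exp(ρ) + (0)·1 = 0 ⇒ exp(ρ) = 0
Π_1 = ℓ^-1 · D

["-1", "1", "0", "0"]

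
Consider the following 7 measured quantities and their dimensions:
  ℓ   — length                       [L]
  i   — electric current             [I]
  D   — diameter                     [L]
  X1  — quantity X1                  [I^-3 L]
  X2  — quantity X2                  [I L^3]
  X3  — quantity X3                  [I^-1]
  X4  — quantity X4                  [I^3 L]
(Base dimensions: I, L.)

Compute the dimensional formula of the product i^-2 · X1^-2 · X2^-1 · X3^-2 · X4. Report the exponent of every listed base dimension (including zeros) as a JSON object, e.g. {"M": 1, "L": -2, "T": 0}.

Exponent matrix [I,L] × [ℓ,i,D,X1,X2,X3,X4]:
  I: [ 0  1  0 -3  1 -1  3]
  L: [ 1  0  1  1  3  0  1]
  [I]: (-2)·1+(-2)·-3+(-1)·1+(-2)·-1+(1)·3 = 8
  [L]: (-2)·0+(-2)·1+(-1)·3+(-2)·0+(1)·1 = -4
⇒ I^8 L^-4

{"I": 8, "L": -4}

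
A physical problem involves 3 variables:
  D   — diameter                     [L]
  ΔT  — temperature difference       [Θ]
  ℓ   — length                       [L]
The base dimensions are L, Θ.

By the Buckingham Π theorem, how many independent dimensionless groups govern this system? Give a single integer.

Dimensional matrix (L×Θ by D×ΔT×ℓ):
  L: [ 1  0  1]
  Θ: [ 0  1  0]
RREF → pivots at {D,ΔT} ⇒ r = 2
3 vars − rank 2 = 1 Π group

1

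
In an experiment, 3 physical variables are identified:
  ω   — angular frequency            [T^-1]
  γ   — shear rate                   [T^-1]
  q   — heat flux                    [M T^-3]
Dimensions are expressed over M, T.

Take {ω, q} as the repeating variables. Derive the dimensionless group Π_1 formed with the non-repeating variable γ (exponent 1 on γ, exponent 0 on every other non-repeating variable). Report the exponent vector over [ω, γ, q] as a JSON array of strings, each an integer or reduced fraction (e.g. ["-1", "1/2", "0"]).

["-1", "1", "0"]

Write exponents as rows M,T / cols ω,γ,q:
  M: [ 0  0  1]
  T: [-1 -1 -3]
Row reduction gives pivot columns ω,q; rank = 2
Pivot set = {ω,q}, free = {γ}
RREF:
  r0: [   1    1    0]
  r1: [   0    0    1]
Fix exponent of γ at 1; solve each RREF row for its pivot's exponent:
  r0: exp(ω) + (1)·1 = 0 ⇒ exp(ω) = -1
  r1: exp(q) + (0)·1 = 0 ⇒ exp(q) = 0
Π_1 = ω^-1 · γ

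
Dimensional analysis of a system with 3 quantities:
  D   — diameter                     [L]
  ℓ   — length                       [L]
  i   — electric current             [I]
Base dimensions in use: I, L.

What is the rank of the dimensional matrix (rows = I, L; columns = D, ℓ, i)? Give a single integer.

2

Write exponents as rows I,L / cols D,ℓ,i:
  I: [ 0  0  1]
  L: [ 1  1  0]
RREF → pivots at {D,i} ⇒ r = 2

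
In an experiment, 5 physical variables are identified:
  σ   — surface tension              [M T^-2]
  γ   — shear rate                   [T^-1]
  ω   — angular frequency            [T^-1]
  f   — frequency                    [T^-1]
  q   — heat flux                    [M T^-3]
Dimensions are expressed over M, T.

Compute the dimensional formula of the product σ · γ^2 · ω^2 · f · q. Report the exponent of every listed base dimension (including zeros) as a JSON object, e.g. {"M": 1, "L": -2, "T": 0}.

{"M": 2, "T": -10}

Exponent matrix [M,T] × [σ,γ,ω,f,q]:
  M: [ 1  0  0  0  1]
  T: [-2 -1 -1 -1 -3]
  [M]: (1)·1+(2)·0+(2)·0+(1)·0+(1)·1 = 2
  [T]: (1)·-2+(2)·-1+(2)·-1+(1)·-1+(1)·-3 = -10
⇒ M^2 T^-10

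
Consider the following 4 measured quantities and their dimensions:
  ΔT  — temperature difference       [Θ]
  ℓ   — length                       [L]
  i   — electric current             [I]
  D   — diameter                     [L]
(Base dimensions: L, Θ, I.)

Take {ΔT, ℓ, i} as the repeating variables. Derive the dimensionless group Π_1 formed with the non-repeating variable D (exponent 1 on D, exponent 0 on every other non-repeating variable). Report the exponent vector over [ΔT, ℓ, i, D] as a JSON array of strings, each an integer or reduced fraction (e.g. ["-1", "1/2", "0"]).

Exponent matrix [L,Θ,I] × [ΔT,ℓ,i,D]:
  L: [ 0  1  0  1]
  Θ: [ 1  0  0  0]
  I: [ 0  0  1  0]
Row reduction gives pivot columns ΔT,ℓ,i; rank = 3
Repeat: ΔT,ℓ,i; free: D
RREF:
  r0: [   1    0    0    0]
  r1: [   0    1    0    1]
  r2: [   0    0    1    0]
Fix exponent of D at 1; solve each RREF row for its pivot's exponent:
  r0: exp(ΔT) + (0)·1 = 0 ⇒ exp(ΔT) = 0
  r1: exp(ℓ) + (1)·1 = 0 ⇒ exp(ℓ) = -1
  r2: exp(i) + (0)·1 = 0 ⇒ exp(i) = 0
Π_1 = ℓ^-1 · D

["0", "-1", "0", "1"]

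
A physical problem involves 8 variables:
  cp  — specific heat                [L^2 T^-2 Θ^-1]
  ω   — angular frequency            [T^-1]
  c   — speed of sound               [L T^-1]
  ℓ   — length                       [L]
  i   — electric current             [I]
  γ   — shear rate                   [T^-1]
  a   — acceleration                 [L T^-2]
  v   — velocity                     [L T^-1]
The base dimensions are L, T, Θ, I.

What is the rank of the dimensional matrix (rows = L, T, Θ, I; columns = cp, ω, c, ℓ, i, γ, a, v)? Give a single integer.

4

Dimensional matrix (L×T×Θ×I by cp×ω×c×ℓ×i×γ×a×v):
  L: [ 2  0  1  1  0  0  1  1]
  T: [-2 -1 -1  0  0 -1 -2 -1]
  Θ: [-1  0  0  0  0  0  0  0]
  I: [ 0  0  0  0  1  0  0  0]
Echelon form has 4 nonzero rows (pivots: cp,ω,c,i)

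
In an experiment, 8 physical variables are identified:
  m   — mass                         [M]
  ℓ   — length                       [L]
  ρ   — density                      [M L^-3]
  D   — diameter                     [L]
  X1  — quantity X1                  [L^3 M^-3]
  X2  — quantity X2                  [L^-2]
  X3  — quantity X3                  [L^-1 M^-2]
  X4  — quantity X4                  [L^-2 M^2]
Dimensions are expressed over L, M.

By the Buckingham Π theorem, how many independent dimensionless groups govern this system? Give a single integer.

6

Write exponents as rows L,M / cols m,ℓ,ρ,D,X1,X2,X3,X4:
  L: [ 0  1 -3  1  3 -2 -1 -2]
  M: [ 1  0  1  0 -3  0 -2  2]
Row reduction gives pivot columns m,ℓ; rank = 2
Π count = n − r = 8 − 2 = 6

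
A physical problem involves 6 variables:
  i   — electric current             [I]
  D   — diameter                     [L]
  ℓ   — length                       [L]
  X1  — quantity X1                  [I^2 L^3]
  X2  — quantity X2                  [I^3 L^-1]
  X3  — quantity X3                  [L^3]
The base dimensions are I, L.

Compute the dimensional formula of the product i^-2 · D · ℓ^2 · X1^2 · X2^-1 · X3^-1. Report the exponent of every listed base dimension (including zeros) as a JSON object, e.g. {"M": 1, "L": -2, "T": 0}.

{"I": -1, "L": 7}

Exponent matrix [I,L] × [i,D,ℓ,X1,X2,X3]:
  I: [ 1  0  0  2  3  0]
  L: [ 0  1  1  3 -1  3]
  [I]: (-2)·1+(1)·0+(2)·0+(2)·2+(-1)·3+(-1)·0 = -1
  [L]: (-2)·0+(1)·1+(2)·1+(2)·3+(-1)·-1+(-1)·3 = 7
⇒ I^-1 L^7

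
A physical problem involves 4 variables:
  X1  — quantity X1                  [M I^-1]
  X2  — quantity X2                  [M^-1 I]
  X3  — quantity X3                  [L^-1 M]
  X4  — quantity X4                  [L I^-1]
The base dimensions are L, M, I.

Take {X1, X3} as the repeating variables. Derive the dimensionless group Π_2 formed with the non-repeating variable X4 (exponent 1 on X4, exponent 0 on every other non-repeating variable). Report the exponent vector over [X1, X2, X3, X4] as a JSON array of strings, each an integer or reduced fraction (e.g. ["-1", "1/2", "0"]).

["-1", "0", "1", "1"]

Dimensional matrix (L×M×I by X1×X2×X3×X4):
  L: [ 0  0 -1  1]
  M: [ 1 -1  1  0]
  I: [-1  1  0 -1]
RREF → pivots at {X1,X3} ⇒ r = 2
Repeat: X1,X3; free: X2,X4
RREF:
  r0: [   1   -1    0    1]
  r1: [   0    0    1   -1]
  r2: [   0    0    0    0]
Fix exponent of X4 at 1, X2 at 0; solve each RREF row for its pivot's exponent:
  r0: exp(X1) + (1)·1 = 0 ⇒ exp(X1) = -1
  r1: exp(X3) + (-1)·1 = 0 ⇒ exp(X3) = 1
Π_2 = X1^-1 · X3 · X4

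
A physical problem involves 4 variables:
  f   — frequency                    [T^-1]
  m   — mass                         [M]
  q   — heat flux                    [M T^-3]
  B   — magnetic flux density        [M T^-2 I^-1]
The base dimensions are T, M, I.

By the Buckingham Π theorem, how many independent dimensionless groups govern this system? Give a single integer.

Exponent matrix [T,M,I] × [f,m,q,B]:
  T: [-1  0 -3 -2]
  M: [ 0  1  1  1]
  I: [ 0  0  0 -1]
Row reduction gives pivot columns f,m,B; rank = 3
Π count = n − r = 4 − 3 = 1

1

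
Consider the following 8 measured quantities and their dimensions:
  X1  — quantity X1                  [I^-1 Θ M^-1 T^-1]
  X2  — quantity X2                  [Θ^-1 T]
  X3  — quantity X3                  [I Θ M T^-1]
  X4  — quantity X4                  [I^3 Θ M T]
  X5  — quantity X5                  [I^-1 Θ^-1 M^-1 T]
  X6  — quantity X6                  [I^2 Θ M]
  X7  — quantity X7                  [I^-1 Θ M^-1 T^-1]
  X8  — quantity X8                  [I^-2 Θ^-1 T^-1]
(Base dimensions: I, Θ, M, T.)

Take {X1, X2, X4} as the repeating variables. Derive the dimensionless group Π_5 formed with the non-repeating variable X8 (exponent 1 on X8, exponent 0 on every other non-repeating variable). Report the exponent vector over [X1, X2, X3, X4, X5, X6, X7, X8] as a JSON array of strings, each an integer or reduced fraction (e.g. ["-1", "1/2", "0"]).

Exponent matrix [I,Θ,M,T] × [X1,X2,X3,X4,X5,X6,X7,X8]:
  I: [-1  0  1  3 -1  2 -1 -2]
  Θ: [ 1 -1  1  1 -1  1  1 -1]
  M: [-1  0  1  1 -1  1 -1  0]
  T: [-1  1 -1  1  1  0 -1 -1]
Row reduction gives pivot columns X1,X2,X4; rank = 3
Repeat: X1,X2,X4; free: X3,X5,X6,X7,X8
RREF:
  r0: [   1    0   -1    0    1 -1/2    1   -1]
  r1: [   0    1   -2    0    2   -1    0   -1]
  r2: [   0    0    0    1    0  1/2    0   -1]
  r3: [   0    0    0    0    0    0    0    0]
Fix exponent of X8 at 1, X3 at 0, X5 at 0, X6 at 0, X7 at 0; solve each RREF row for its pivot's exponent:
  r0: exp(X1) + (-1)·1 = 0 ⇒ exp(X1) = 1
  r1: exp(X2) + (-1)·1 = 0 ⇒ exp(X2) = 1
  r2: exp(X4) + (-1)·1 = 0 ⇒ exp(X4) = 1
Π_5 = X1 · X2 · X4 · X8

["1", "1", "0", "1", "0", "0", "0", "1"]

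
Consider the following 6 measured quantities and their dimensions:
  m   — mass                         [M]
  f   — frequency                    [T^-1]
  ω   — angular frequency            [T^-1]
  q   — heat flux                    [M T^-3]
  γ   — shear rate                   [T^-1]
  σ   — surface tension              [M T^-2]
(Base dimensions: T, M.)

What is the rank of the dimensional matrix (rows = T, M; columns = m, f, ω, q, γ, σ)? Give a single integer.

2

Write exponents as rows T,M / cols m,f,ω,q,γ,σ:
  T: [ 0 -1 -1 -3 -1 -2]
  M: [ 1  0  0  1  0  1]
RREF → pivots at {m,f} ⇒ r = 2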